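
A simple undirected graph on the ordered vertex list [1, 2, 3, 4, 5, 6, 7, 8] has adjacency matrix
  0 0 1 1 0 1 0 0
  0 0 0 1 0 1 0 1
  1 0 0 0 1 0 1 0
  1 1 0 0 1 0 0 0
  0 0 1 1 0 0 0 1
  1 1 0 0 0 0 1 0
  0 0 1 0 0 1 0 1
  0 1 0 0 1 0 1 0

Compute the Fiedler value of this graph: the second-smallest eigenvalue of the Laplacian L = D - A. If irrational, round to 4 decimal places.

2

Each diagonal entry of L is the vertex degree and each off-diagonal entry is -1 where an edge is present, 0 otherwise; in the order [1, 2, 3, 4, 5, 6, 7, 8] the diagonal is [3, 3, 3, 3, 3, 3, 3, 3]. Computing the eigenvalues of L and sorting gives [0, 2, 2, 2, 4, 4, 4, 6]. The Fiedler value lambda_2 = 2 is strictly positive, so the graph is connected. The eigenvalues sum to 24, which equals trace(L) = 2|E|.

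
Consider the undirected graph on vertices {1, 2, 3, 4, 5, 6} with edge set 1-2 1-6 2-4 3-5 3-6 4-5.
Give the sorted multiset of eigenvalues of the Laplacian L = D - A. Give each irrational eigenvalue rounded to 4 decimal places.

[0, 1, 1, 3, 3, 4]

With the vertex order [1, 2, 3, 4, 5, 6], the degrees are [2, 2, 2, 2, 2, 2], giving D = diag(2, 2, 2, 2, 2, 2) and L = D - A. Diagonalising L (or applying a numerical eigensolver to the 6x6 matrix) gives the spectrum above. The single zero eigenvalue shows the graph is connected. There is one zero in the spectrum, matching the 1 component.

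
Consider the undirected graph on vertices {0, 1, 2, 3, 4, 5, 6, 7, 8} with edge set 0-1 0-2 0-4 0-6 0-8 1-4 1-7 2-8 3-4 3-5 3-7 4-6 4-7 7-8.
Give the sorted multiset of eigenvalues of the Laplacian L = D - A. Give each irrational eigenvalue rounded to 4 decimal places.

[0, 0.6194, 1.4604, 1.9838, 3.0879, 3.4531, 5.0421, 5.7502, 6.6032]

Each diagonal entry of L is the vertex degree and each off-diagonal entry is -1 where an edge is present, 0 otherwise; in the order [0, 1, 2, 3, 4, 5, 6, 7, 8] the diagonal is [5, 3, 2, 3, 5, 1, 2, 4, 3]. The multiplicity of 0 as a Laplacian eigenvalue equals the number of connected components. The single zero eigenvalue shows the graph is connected. The eigenvalues sum to 28, which equals trace(L) = 2|E|.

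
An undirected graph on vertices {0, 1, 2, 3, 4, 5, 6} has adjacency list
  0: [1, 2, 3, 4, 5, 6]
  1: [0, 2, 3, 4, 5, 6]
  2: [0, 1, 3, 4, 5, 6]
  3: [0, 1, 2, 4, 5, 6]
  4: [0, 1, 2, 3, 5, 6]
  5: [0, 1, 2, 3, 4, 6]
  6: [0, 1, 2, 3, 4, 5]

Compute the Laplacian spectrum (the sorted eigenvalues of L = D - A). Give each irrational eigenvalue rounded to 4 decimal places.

Reading degrees in the order [0, 1, 2, 3, 4, 5, 6] gives [6, 6, 6, 6, 6, 6, 6]; set D = diag(6, 6, 6, 6, 6, 6, 6) and form L = D - A. Diagonalising L (or applying a numerical eigensolver to the 7x7 matrix) gives the spectrum above. The largest eigenvalue, 7, is at most the vertex count 7. By the matrix-tree theorem the graph has (1/7) * product of the nonzero eigenvalues = 16807 spanning trees.

[0, 7, 7, 7, 7, 7, 7]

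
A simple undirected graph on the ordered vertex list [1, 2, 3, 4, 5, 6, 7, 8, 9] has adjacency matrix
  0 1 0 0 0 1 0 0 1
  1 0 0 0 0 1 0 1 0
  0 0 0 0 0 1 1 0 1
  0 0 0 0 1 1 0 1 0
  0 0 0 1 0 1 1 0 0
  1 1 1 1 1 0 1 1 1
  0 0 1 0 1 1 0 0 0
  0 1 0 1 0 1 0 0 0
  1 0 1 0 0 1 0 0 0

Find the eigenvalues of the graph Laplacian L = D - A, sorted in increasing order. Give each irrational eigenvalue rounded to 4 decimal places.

[0, 1.5858, 1.5858, 3, 3, 4.4142, 4.4142, 5, 9]

With the vertex order [1, 2, 3, 4, 5, 6, 7, 8, 9], the degrees are [3, 3, 3, 3, 3, 8, 3, 3, 3], giving D = diag(3, 3, 3, 3, 3, 8, 3, 3, 3) and L = D - A. The multiplicity of 0 as a Laplacian eigenvalue equals the number of connected components. By the matrix-tree theorem the graph has (1/9) * product of the nonzero eigenvalues = 2205 spanning trees.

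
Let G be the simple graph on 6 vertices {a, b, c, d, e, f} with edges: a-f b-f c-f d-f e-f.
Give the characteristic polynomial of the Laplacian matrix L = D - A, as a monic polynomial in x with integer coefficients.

Each diagonal entry of L is the vertex degree and each off-diagonal entry is -1 where an edge is present, 0 otherwise; in the order [a, b, c, d, e, f] the diagonal is [1, 1, 1, 1, 1, 5]. L has integer entries, so p(x) = det(xI - L) has integer coefficients. Expanding the determinant yields x^6 - 10x^5 + 30x^4 - 40x^3 + 25x^2 - 6x. The constant term is 0 because L is singular (the all-ones vector lies in its kernel). There is one zero in the spectrum, matching the 1 component.

x^6 - 10x^5 + 30x^4 - 40x^3 + 25x^2 - 6x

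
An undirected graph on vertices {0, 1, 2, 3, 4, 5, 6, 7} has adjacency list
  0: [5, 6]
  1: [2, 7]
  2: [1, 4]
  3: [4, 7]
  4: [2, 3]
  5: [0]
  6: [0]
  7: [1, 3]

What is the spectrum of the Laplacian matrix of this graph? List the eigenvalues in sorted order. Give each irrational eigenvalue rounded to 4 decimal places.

[0, 0, 1, 1.3820, 1.3820, 3, 3.6180, 3.6180]

Reading degrees in the order [0, 1, 2, 3, 4, 5, 6, 7] gives [2, 2, 2, 2, 2, 1, 1, 2]; set D = diag(2, 2, 2, 2, 2, 1, 1, 2) and form L = D - A. L is symmetric positive semidefinite, so every eigenvalue is real and nonnegative. The 2 zero eigenvalues correspond to the 2 connected components. The largest eigenvalue, 3.6180, is at most the vertex count 8.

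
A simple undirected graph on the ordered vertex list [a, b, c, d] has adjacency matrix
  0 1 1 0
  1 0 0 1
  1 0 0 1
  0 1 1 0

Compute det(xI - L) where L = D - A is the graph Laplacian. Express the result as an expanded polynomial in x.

Each diagonal entry of L is the vertex degree and each off-diagonal entry is -1 where an edge is present, 0 otherwise; in the order [a, b, c, d] the diagonal is [2, 2, 2, 2]. Computing det(xI - L) by cofactor expansion (or equivalently via sum-over-permutations) gives x^4 - 8x^3 + 20x^2 - 16x. Since p(0) = det(-L) = 0, x divides p(x). There is one zero in the spectrum, matching the 1 component. The eigenvalues sum to 8, which equals trace(L) = 2|E|.

x^4 - 8x^3 + 20x^2 - 16x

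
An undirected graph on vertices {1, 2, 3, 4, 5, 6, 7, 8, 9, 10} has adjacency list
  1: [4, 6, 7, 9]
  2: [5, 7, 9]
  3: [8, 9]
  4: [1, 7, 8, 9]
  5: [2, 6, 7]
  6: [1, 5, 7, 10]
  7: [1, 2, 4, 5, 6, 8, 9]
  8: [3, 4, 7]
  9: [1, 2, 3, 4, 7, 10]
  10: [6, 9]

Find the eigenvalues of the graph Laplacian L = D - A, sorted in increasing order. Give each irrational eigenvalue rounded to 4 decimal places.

[0, 1.2934, 1.8056, 2.4431, 3.2858, 3.4261, 4.7660, 5.7137, 7.0534, 8.2129]

Each diagonal entry of L is the vertex degree and each off-diagonal entry is -1 where an edge is present, 0 otherwise; in the order [1, 2, 3, 4, 5, 6, 7, 8, 9, 10] the diagonal is [4, 3, 2, 4, 3, 4, 7, 3, 6, 2]. Diagonalising L (or applying a numerical eigensolver to the 10x10 matrix) gives the spectrum above. The single zero eigenvalue shows the graph is connected. The eigenvalues sum to 38, which equals trace(L) = 2|E|.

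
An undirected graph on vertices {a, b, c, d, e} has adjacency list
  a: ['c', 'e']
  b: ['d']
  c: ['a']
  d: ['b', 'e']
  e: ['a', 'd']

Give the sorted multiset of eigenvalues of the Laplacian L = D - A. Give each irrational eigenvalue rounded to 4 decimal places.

Each diagonal entry of L is the vertex degree and each off-diagonal entry is -1 where an edge is present, 0 otherwise; in the order [a, b, c, d, e] the diagonal is [2, 1, 1, 2, 2]. L is symmetric positive semidefinite, so every eigenvalue is real and nonnegative. The single zero eigenvalue shows the graph is connected. By the matrix-tree theorem the graph has (1/5) * product of the nonzero eigenvalues = 1 spanning tree. The eigenvalues sum to 8, which equals trace(L) = 2|E|.

[0, 0.3820, 1.3820, 2.6180, 3.6180]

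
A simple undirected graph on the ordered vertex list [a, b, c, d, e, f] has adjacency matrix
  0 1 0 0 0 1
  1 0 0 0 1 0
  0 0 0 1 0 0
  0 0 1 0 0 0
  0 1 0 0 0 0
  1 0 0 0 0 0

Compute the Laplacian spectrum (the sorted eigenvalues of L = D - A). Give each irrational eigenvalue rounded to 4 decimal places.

[0, 0, 0.5858, 2, 2, 3.4142]

With the vertex order [a, b, c, d, e, f], the degrees are [2, 2, 1, 1, 1, 1], giving D = diag(2, 2, 1, 1, 1, 1) and L = D - A. L is symmetric positive semidefinite, so every eigenvalue is real and nonnegative. The 2 zero eigenvalues correspond to the 2 connected components. The largest eigenvalue, 3.4142, is at most the vertex count 6.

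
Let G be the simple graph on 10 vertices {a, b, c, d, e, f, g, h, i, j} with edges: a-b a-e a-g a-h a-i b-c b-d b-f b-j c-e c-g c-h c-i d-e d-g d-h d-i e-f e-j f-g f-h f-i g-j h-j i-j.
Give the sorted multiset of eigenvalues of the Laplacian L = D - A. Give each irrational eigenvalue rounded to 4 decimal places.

[0, 5, 5, 5, 5, 5, 5, 5, 5, 10]

Reading degrees in the order [a, b, c, d, e, f, g, h, i, j] gives [5, 5, 5, 5, 5, 5, 5, 5, 5, 5]; set D = diag(5, 5, 5, 5, 5, 5, 5, 5, 5, 5) and form L = D - A. L is symmetric positive semidefinite, so every eigenvalue is real and nonnegative. The single zero eigenvalue shows the graph is connected.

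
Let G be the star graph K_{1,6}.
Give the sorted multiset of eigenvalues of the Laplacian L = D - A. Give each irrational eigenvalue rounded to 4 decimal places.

The graph has 7 vertices and degree multiset [6, 1, 1, 1, 1, 1, 1]; D is the diagonal matrix of degrees and L = D - A. The multiplicity of 0 as a Laplacian eigenvalue equals the number of connected components. The single zero eigenvalue shows the graph is connected. By the matrix-tree theorem the graph has (1/7) * product of the nonzero eigenvalues = 1 spanning tree.

[0, 1, 1, 1, 1, 1, 7]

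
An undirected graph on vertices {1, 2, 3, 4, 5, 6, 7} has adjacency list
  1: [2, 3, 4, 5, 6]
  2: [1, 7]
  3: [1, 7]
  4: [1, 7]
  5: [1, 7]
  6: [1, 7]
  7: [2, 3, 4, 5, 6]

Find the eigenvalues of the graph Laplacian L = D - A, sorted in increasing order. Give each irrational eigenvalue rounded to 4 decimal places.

Each diagonal entry of L is the vertex degree and each off-diagonal entry is -1 where an edge is present, 0 otherwise; in the order [1, 2, 3, 4, 5, 6, 7] the diagonal is [5, 2, 2, 2, 2, 2, 5]. Since every row of L sums to 0, the all-ones vector is in the kernel and 0 is an eigenvalue. The single zero eigenvalue shows the graph is connected. The eigenvalues sum to 20, which equals trace(L) = 2|E|.

[0, 2, 2, 2, 2, 5, 7]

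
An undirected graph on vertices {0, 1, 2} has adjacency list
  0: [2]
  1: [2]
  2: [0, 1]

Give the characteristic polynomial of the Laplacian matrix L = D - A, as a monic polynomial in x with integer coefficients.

x^3 - 4x^2 + 3x

Each diagonal entry of L is the vertex degree and each off-diagonal entry is -1 where an edge is present, 0 otherwise; in the order [0, 1, 2] the diagonal is [1, 1, 2]. The eigenvalues of L are [0, 1, 3]; the characteristic polynomial is the product of (x - lambda_i), which multiplies out to x^3 - 4x^2 + 3x. Since p(0) = det(-L) = 0, x divides p(x).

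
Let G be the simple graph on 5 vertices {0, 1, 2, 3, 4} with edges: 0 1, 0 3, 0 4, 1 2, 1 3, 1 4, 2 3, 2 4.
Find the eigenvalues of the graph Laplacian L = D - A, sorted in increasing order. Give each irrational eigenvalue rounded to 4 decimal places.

[0, 3, 3, 5, 5]

Reading degrees in the order [0, 1, 2, 3, 4] gives [3, 4, 3, 3, 3]; set D = diag(3, 4, 3, 3, 3) and form L = D - A. Since every row of L sums to 0, the all-ones vector is in the kernel and 0 is an eigenvalue. The eigenvalues sum to 16, which equals trace(L) = 2|E|. The largest eigenvalue, 5, is at most the vertex count 5.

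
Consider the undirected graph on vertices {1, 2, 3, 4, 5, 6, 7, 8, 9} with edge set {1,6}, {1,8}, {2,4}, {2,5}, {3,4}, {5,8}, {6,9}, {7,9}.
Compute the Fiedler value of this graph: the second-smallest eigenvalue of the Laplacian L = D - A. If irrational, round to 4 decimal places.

0.1206

Reading degrees in the order [1, 2, 3, 4, 5, 6, 7, 8, 9] gives [2, 2, 1, 2, 2, 2, 1, 2, 2]; set D = diag(2, 2, 1, 2, 2, 2, 1, 2, 2) and form L = D - A. The smallest Laplacian eigenvalue is always 0. The next one, lambda_2 = 0.1206, measures how hard the graph is to disconnect: larger values mean better connectivity. By the matrix-tree theorem the graph has (1/9) * product of the nonzero eigenvalues = 1 spanning tree. The largest eigenvalue, 3.8794, is at most the vertex count 9.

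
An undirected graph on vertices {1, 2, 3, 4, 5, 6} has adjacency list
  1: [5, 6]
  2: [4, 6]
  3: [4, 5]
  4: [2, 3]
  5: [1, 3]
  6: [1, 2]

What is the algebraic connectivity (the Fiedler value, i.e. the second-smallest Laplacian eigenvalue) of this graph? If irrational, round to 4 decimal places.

1

Each diagonal entry of L is the vertex degree and each off-diagonal entry is -1 where an edge is present, 0 otherwise; in the order [1, 2, 3, 4, 5, 6] the diagonal is [2, 2, 2, 2, 2, 2]. The sorted Laplacian eigenvalues are [0, 1, 1, 3, 3, 4]; the algebraic connectivity is the second entry, 1. The largest eigenvalue, 4, is at most the vertex count 6. The eigenvalues sum to 12, which equals trace(L) = 2|E|.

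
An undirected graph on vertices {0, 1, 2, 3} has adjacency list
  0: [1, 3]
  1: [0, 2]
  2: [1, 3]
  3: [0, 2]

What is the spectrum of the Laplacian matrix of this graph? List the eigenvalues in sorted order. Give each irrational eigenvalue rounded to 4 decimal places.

[0, 2, 2, 4]

With the vertex order [0, 1, 2, 3], the degrees are [2, 2, 2, 2], giving D = diag(2, 2, 2, 2) and L = D - A. Since every row of L sums to 0, the all-ones vector is in the kernel and 0 is an eigenvalue. The single zero eigenvalue shows the graph is connected. The eigenvalues sum to 8, which equals trace(L) = 2|E|.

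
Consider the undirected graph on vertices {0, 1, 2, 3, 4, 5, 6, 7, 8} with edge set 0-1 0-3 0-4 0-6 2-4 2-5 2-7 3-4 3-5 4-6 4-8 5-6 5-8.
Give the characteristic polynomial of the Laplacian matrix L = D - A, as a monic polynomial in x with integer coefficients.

Each diagonal entry of L is the vertex degree and each off-diagonal entry is -1 where an edge is present, 0 otherwise; in the order [0, 1, 2, 3, 4, 5, 6, 7, 8] the diagonal is [4, 1, 3, 3, 5, 4, 3, 1, 2]. L has integer entries, so p(x) = det(xI - L) has integer coefficients. Expanding the determinant yields x^9 - 26x^8 + 280x^7 - 1622x^6 + 5486x^5 - 10974x^4 + 12485x^3 - 7242x^2 + 1620x. The coefficient of x^8 equals -trace(L) = -26, matching the sum of degrees. By the matrix-tree theorem the graph has (1/9) * product of the nonzero eigenvalues = 180 spanning trees.

x^9 - 26x^8 + 280x^7 - 1622x^6 + 5486x^5 - 10974x^4 + 12485x^3 - 7242x^2 + 1620x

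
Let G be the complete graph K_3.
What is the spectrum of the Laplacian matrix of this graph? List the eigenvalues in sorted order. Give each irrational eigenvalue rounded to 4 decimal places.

The graph has 3 vertices and degree multiset [2, 2, 2]; D is the diagonal matrix of degrees and L = D - A. Diagonalising L (or applying a numerical eigensolver to the 3x3 matrix) gives the spectrum above. The largest eigenvalue, 3, is at most the vertex count 3.

[0, 3, 3]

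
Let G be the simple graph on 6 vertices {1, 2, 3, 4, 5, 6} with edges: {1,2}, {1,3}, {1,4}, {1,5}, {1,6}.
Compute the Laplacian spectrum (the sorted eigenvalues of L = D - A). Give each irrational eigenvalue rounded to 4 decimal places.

[0, 1, 1, 1, 1, 6]

With the vertex order [1, 2, 3, 4, 5, 6], the degrees are [5, 1, 1, 1, 1, 1], giving D = diag(5, 1, 1, 1, 1, 1) and L = D - A. Since every row of L sums to 0, the all-ones vector is in the kernel and 0 is an eigenvalue. The single zero eigenvalue shows the graph is connected.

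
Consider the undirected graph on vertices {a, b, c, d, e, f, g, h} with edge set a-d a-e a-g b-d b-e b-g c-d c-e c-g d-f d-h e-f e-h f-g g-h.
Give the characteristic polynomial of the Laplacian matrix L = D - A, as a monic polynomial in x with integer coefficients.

x^8 - 30x^7 + 375x^6 - 2540x^5 + 10095x^4 - 23598x^3 + 30105x^2 - 16200x

With the vertex order [a, b, c, d, e, f, g, h], the degrees are [3, 3, 3, 5, 5, 3, 5, 3], giving D = diag(3, 3, 3, 5, 5, 3, 5, 3) and L = D - A. Computing det(xI - L) by cofactor expansion (or equivalently via sum-over-permutations) gives x^8 - 30x^7 + 375x^6 - 2540x^5 + 10095x^4 - 23598x^3 + 30105x^2 - 16200x. The constant term is 0 because L is singular (the all-ones vector lies in its kernel). There is one zero in the spectrum, matching the 1 component. The largest eigenvalue, 8, is at most the vertex count 8.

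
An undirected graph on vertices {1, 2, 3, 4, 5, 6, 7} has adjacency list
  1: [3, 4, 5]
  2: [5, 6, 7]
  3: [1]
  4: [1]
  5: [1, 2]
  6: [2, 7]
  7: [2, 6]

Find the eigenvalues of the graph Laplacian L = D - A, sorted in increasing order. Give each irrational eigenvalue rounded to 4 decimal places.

With the vertex order [1, 2, 3, 4, 5, 6, 7], the degrees are [3, 3, 1, 1, 2, 2, 2], giving D = diag(3, 3, 1, 1, 2, 2, 2) and L = D - A. L is symmetric positive semidefinite, so every eigenvalue is real and nonnegative. The single zero eigenvalue shows the graph is connected. The eigenvalues sum to 14, which equals trace(L) = 2|E|.

[0, 0.2679, 1, 1.5858, 3, 3.7321, 4.4142]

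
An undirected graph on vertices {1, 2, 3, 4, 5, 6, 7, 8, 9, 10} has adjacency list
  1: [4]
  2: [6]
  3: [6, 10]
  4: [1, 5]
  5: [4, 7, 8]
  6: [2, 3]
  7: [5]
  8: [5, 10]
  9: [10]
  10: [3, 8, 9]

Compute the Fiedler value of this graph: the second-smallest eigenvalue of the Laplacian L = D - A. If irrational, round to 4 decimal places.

0.1378

Each diagonal entry of L is the vertex degree and each off-diagonal entry is -1 where an edge is present, 0 otherwise; in the order [1, 2, 3, 4, 5, 6, 7, 8, 9, 10] the diagonal is [1, 1, 2, 2, 3, 2, 1, 2, 1, 3]. The smallest Laplacian eigenvalue is always 0. The next one, lambda_2 = 0.1378, measures how hard the graph is to disconnect: larger values mean better connectivity.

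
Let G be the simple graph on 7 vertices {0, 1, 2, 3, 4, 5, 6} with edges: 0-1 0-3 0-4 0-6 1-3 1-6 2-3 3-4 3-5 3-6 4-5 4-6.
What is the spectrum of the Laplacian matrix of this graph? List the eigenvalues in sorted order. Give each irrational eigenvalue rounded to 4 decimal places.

Each diagonal entry of L is the vertex degree and each off-diagonal entry is -1 where an edge is present, 0 otherwise; in the order [0, 1, 2, 3, 4, 5, 6] the diagonal is [4, 3, 1, 6, 4, 2, 4]. Since every row of L sums to 0, the all-ones vector is in the kernel and 0 is an eigenvalue.

[0, 1, 1.8299, 3.6889, 5, 5.4812, 7]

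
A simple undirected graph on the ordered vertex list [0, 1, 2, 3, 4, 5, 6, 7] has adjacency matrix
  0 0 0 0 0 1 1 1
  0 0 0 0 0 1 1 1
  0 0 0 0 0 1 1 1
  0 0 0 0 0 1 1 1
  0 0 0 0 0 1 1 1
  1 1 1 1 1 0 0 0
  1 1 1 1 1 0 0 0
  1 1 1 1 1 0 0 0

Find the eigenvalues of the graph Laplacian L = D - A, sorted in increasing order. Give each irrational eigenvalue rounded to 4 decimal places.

With the vertex order [0, 1, 2, 3, 4, 5, 6, 7], the degrees are [3, 3, 3, 3, 3, 5, 5, 5], giving D = diag(3, 3, 3, 3, 3, 5, 5, 5) and L = D - A. Diagonalising L (or applying a numerical eigensolver to the 8x8 matrix) gives the spectrum above. The single zero eigenvalue shows the graph is connected. By the matrix-tree theorem the graph has (1/8) * product of the nonzero eigenvalues = 2025 spanning trees. The eigenvalues sum to 30, which equals trace(L) = 2|E|.

[0, 3, 3, 3, 3, 5, 5, 8]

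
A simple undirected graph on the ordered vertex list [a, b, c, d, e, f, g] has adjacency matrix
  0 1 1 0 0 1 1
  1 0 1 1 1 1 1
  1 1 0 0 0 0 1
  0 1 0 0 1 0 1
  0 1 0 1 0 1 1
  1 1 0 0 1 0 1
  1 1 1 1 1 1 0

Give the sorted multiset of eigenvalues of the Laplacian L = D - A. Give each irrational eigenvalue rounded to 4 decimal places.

[0, 2.3820, 3.3820, 4.6180, 5.6180, 7, 7]

Each diagonal entry of L is the vertex degree and each off-diagonal entry is -1 where an edge is present, 0 otherwise; in the order [a, b, c, d, e, f, g] the diagonal is [4, 6, 3, 3, 4, 4, 6]. The multiplicity of 0 as a Laplacian eigenvalue equals the number of connected components. The single zero eigenvalue shows the graph is connected.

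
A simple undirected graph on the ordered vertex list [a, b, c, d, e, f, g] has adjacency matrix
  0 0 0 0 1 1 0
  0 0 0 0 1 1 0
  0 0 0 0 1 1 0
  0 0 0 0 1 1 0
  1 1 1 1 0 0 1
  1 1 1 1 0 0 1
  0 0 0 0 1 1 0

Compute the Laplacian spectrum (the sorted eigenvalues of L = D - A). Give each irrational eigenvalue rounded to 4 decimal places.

[0, 2, 2, 2, 2, 5, 7]

Reading degrees in the order [a, b, c, d, e, f, g] gives [2, 2, 2, 2, 5, 5, 2]; set D = diag(2, 2, 2, 2, 5, 5, 2) and form L = D - A. Since every row of L sums to 0, the all-ones vector is in the kernel and 0 is an eigenvalue. The single zero eigenvalue shows the graph is connected. There is one zero in the spectrum, matching the 1 component.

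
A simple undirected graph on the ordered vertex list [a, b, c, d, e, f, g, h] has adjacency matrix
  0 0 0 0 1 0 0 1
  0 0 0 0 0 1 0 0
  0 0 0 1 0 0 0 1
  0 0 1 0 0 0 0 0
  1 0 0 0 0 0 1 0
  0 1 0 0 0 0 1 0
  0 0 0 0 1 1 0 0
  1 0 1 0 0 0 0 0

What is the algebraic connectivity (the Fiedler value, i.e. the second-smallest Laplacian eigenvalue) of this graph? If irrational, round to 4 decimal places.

Each diagonal entry of L is the vertex degree and each off-diagonal entry is -1 where an edge is present, 0 otherwise; in the order [a, b, c, d, e, f, g, h] the diagonal is [2, 1, 2, 1, 2, 2, 2, 2]. Computing the eigenvalues of L and sorting gives [0, 0.1522, 0.5858, 1.2346, 2, 2.7654, 3.4142, 3.8478]. The Fiedler value lambda_2 = 0.1522 is strictly positive, so the graph is connected.

0.1522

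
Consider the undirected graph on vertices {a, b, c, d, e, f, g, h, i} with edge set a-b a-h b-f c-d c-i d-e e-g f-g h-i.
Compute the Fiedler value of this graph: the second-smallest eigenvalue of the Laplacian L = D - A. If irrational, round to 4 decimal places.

0.4679

Reading degrees in the order [a, b, c, d, e, f, g, h, i] gives [2, 2, 2, 2, 2, 2, 2, 2, 2]; set D = diag(2, 2, 2, 2, 2, 2, 2, 2, 2) and form L = D - A. Computing the eigenvalues of L and sorting gives [0, 0.4679, 0.4679, 1.6527, 1.6527, 3, 3, 3.8794, 3.8794]. The Fiedler value lambda_2 = 0.4679 is strictly positive, so the graph is connected.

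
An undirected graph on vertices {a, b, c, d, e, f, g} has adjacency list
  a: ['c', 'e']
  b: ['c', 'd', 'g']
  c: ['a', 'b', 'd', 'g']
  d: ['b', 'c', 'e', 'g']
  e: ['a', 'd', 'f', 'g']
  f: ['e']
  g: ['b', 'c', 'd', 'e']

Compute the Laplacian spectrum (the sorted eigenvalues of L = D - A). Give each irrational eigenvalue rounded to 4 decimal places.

With the vertex order [a, b, c, d, e, f, g], the degrees are [2, 3, 4, 4, 4, 1, 4], giving D = diag(2, 3, 4, 4, 4, 1, 4) and L = D - A. Since every row of L sums to 0, the all-ones vector is in the kernel and 0 is an eigenvalue. The single zero eigenvalue shows the graph is connected.

[0, 0.8542, 1.8506, 3.6575, 4.6526, 5, 5.9852]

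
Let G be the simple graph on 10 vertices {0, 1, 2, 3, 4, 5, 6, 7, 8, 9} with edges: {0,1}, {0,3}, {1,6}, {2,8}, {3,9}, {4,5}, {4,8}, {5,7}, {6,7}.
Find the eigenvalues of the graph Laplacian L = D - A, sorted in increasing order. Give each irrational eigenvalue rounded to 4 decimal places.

[0, 0.0979, 0.3820, 0.8244, 1.3820, 2, 2.6180, 3.1756, 3.6180, 3.9021]

Reading degrees in the order [0, 1, 2, 3, 4, 5, 6, 7, 8, 9] gives [2, 2, 1, 2, 2, 2, 2, 2, 2, 1]; set D = diag(2, 2, 1, 2, 2, 2, 2, 2, 2, 1) and form L = D - A. L is symmetric positive semidefinite, so every eigenvalue is real and nonnegative. The single zero eigenvalue shows the graph is connected. The eigenvalues sum to 18, which equals trace(L) = 2|E|.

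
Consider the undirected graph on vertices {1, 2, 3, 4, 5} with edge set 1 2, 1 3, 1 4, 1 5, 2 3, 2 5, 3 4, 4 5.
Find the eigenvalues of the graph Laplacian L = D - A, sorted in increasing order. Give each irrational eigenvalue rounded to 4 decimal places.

Reading degrees in the order [1, 2, 3, 4, 5] gives [4, 3, 3, 3, 3]; set D = diag(4, 3, 3, 3, 3) and form L = D - A. Diagonalising L (or applying a numerical eigensolver to the 5x5 matrix) gives the spectrum above. The single zero eigenvalue shows the graph is connected. The eigenvalues sum to 16, which equals trace(L) = 2|E|.

[0, 3, 3, 5, 5]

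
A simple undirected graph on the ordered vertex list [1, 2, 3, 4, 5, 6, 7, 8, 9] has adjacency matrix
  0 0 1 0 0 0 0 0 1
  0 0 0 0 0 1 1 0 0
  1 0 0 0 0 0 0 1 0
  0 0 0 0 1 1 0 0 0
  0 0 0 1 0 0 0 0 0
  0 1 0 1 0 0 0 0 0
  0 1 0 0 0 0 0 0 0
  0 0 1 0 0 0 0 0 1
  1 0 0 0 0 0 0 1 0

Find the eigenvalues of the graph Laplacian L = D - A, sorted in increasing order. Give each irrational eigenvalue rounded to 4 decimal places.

Each diagonal entry of L is the vertex degree and each off-diagonal entry is -1 where an edge is present, 0 otherwise; in the order [1, 2, 3, 4, 5, 6, 7, 8, 9] the diagonal is [2, 2, 2, 2, 1, 2, 1, 2, 2]. Since every row of L sums to 0, the all-ones vector is in the kernel and 0 is an eigenvalue. The 2 zero eigenvalues correspond to the 2 connected components.

[0, 0, 0.3820, 1.3820, 2, 2, 2.6180, 3.6180, 4]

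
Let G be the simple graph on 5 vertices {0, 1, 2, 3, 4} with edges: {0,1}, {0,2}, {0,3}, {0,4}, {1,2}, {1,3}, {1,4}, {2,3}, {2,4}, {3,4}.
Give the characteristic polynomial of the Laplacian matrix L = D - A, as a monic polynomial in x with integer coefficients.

x^5 - 20x^4 + 150x^3 - 500x^2 + 625x

With the vertex order [0, 1, 2, 3, 4], the degrees are [4, 4, 4, 4, 4], giving D = diag(4, 4, 4, 4, 4) and L = D - A. The eigenvalues of L are [0, 5, 5, 5, 5]; the characteristic polynomial is the product of (x - lambda_i), which multiplies out to x^5 - 20x^4 + 150x^3 - 500x^2 + 625x. The coefficient of x^4 equals -trace(L) = -20, matching the sum of degrees. The largest eigenvalue, 5, is at most the vertex count 5. There is one zero in the spectrum, matching the 1 component.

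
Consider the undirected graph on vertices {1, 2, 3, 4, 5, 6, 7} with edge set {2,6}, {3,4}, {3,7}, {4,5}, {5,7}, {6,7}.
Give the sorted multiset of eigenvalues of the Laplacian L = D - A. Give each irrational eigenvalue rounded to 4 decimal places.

Each diagonal entry of L is the vertex degree and each off-diagonal entry is -1 where an edge is present, 0 otherwise; in the order [1, 2, 3, 4, 5, 6, 7] the diagonal is [0, 1, 2, 2, 2, 2, 3]. The multiplicity of 0 as a Laplacian eigenvalue equals the number of connected components. The 2 zero eigenvalues correspond to the 2 connected components. There are 2 zeros in the spectrum, matching the 2 components.

[0, 0, 0.4384, 2, 2, 3, 4.5616]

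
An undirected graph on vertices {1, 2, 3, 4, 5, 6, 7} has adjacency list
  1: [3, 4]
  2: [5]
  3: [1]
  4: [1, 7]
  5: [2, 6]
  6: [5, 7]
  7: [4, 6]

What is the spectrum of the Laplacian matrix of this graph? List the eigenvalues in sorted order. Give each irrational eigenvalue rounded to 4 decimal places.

[0, 0.1981, 0.7530, 1.5550, 2.4450, 3.2470, 3.8019]

Reading degrees in the order [1, 2, 3, 4, 5, 6, 7] gives [2, 1, 1, 2, 2, 2, 2]; set D = diag(2, 1, 1, 2, 2, 2, 2) and form L = D - A. Diagonalising L (or applying a numerical eigensolver to the 7x7 matrix) gives the spectrum above. The eigenvalues sum to 12, which equals trace(L) = 2|E|. There is one zero in the spectrum, matching the 1 component.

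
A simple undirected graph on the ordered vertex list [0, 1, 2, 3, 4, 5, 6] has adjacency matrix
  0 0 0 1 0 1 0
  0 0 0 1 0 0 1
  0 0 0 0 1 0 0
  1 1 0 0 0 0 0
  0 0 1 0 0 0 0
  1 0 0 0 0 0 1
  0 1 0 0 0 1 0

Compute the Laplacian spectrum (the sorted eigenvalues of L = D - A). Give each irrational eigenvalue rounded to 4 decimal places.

With the vertex order [0, 1, 2, 3, 4, 5, 6], the degrees are [2, 2, 1, 2, 1, 2, 2], giving D = diag(2, 2, 1, 2, 1, 2, 2) and L = D - A. The multiplicity of 0 as a Laplacian eigenvalue equals the number of connected components. The 2 zero eigenvalues correspond to the 2 connected components. The eigenvalues sum to 12, which equals trace(L) = 2|E|.

[0, 0, 1.3820, 1.3820, 2, 3.6180, 3.6180]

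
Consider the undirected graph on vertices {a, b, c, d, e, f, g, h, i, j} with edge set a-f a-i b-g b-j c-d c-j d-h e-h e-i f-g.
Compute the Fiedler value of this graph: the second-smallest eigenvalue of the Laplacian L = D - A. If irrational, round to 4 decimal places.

0.3820

Reading degrees in the order [a, b, c, d, e, f, g, h, i, j] gives [2, 2, 2, 2, 2, 2, 2, 2, 2, 2]; set D = diag(2, 2, 2, 2, 2, 2, 2, 2, 2, 2) and form L = D - A. Computing the eigenvalues of L and sorting gives [0, 0.3820, 0.3820, 1.3820, 1.3820, 2.6180, 2.6180, 3.6180, 3.6180, 4]. The Fiedler value lambda_2 = 0.3820 is strictly positive, so the graph is connected.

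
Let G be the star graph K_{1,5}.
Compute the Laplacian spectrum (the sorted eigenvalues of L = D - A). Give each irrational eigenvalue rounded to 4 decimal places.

The graph has 6 vertices and degree multiset [5, 1, 1, 1, 1, 1]; D is the diagonal matrix of degrees and L = D - A. L is symmetric positive semidefinite, so every eigenvalue is real and nonnegative. The single zero eigenvalue shows the graph is connected. The eigenvalues sum to 10, which equals trace(L) = 2|E|. The largest eigenvalue, 6, is at most the vertex count 6.

[0, 1, 1, 1, 1, 6]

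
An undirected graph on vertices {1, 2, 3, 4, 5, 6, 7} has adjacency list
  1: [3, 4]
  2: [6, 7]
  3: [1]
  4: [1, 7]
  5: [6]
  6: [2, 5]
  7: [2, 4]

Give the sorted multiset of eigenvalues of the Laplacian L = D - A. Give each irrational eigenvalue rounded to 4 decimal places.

Each diagonal entry of L is the vertex degree and each off-diagonal entry is -1 where an edge is present, 0 otherwise; in the order [1, 2, 3, 4, 5, 6, 7] the diagonal is [2, 2, 1, 2, 1, 2, 2]. Since every row of L sums to 0, the all-ones vector is in the kernel and 0 is an eigenvalue. There is one zero in the spectrum, matching the 1 component. The largest eigenvalue, 3.8019, is at most the vertex count 7.

[0, 0.1981, 0.7530, 1.5550, 2.4450, 3.2470, 3.8019]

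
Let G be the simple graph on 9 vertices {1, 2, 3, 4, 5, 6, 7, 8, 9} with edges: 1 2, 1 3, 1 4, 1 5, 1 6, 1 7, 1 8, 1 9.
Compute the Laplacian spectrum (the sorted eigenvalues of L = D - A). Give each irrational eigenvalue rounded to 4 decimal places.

Each diagonal entry of L is the vertex degree and each off-diagonal entry is -1 where an edge is present, 0 otherwise; in the order [1, 2, 3, 4, 5, 6, 7, 8, 9] the diagonal is [8, 1, 1, 1, 1, 1, 1, 1, 1]. L is symmetric positive semidefinite, so every eigenvalue is real and nonnegative. There is one zero in the spectrum, matching the 1 component.

[0, 1, 1, 1, 1, 1, 1, 1, 9]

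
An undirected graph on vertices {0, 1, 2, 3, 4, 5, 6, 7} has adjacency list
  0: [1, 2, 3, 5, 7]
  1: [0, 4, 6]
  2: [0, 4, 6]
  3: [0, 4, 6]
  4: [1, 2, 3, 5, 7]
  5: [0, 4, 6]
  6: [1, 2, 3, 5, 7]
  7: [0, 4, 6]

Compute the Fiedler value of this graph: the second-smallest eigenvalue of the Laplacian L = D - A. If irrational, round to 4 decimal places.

3

Reading degrees in the order [0, 1, 2, 3, 4, 5, 6, 7] gives [5, 3, 3, 3, 5, 3, 5, 3]; set D = diag(5, 3, 3, 3, 5, 3, 5, 3) and form L = D - A. The sorted Laplacian eigenvalues are [0, 3, 3, 3, 3, 5, 5, 8]; the algebraic connectivity is the second entry, 3. The largest eigenvalue, 8, is at most the vertex count 8.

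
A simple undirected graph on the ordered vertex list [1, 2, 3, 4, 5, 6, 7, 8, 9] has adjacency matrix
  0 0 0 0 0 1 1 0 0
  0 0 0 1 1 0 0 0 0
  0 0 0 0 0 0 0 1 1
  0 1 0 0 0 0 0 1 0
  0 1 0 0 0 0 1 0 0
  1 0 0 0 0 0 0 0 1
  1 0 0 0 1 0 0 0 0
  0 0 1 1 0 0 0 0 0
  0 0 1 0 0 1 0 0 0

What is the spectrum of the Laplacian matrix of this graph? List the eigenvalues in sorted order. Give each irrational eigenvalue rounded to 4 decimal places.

Reading degrees in the order [1, 2, 3, 4, 5, 6, 7, 8, 9] gives [2, 2, 2, 2, 2, 2, 2, 2, 2]; set D = diag(2, 2, 2, 2, 2, 2, 2, 2, 2) and form L = D - A. The multiplicity of 0 as a Laplacian eigenvalue equals the number of connected components.

[0, 0.4679, 0.4679, 1.6527, 1.6527, 3, 3, 3.8794, 3.8794]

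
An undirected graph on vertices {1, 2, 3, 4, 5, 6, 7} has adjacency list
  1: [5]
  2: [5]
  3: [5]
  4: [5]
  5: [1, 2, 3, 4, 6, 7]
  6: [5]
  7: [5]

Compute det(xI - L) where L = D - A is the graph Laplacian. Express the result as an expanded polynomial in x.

x^7 - 12x^6 + 45x^5 - 80x^4 + 75x^3 - 36x^2 + 7x

Each diagonal entry of L is the vertex degree and each off-diagonal entry is -1 where an edge is present, 0 otherwise; in the order [1, 2, 3, 4, 5, 6, 7] the diagonal is [1, 1, 1, 1, 6, 1, 1]. L has integer entries, so p(x) = det(xI - L) has integer coefficients. Expanding the determinant yields x^7 - 12x^6 + 45x^5 - 80x^4 + 75x^3 - 36x^2 + 7x. The constant term is 0 because L is singular (the all-ones vector lies in its kernel). There is one zero in the spectrum, matching the 1 component. The largest eigenvalue, 7, is at most the vertex count 7.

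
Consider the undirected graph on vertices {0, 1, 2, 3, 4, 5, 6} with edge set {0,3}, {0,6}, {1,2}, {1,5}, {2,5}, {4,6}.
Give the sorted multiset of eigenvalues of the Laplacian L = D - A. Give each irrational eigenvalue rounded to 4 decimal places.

With the vertex order [0, 1, 2, 3, 4, 5, 6], the degrees are [2, 2, 2, 1, 1, 2, 2], giving D = diag(2, 2, 2, 1, 1, 2, 2) and L = D - A. Diagonalising L (or applying a numerical eigensolver to the 7x7 matrix) gives the spectrum above. The 2 zero eigenvalues correspond to the 2 connected components. The largest eigenvalue, 3.4142, is at most the vertex count 7. There are 2 zeros in the spectrum, matching the 2 components.

[0, 0, 0.5858, 2, 3, 3, 3.4142]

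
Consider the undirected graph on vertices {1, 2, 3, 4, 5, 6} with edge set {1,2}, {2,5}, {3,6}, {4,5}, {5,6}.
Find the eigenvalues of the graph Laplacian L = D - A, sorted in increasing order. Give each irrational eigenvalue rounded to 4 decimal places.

With the vertex order [1, 2, 3, 4, 5, 6], the degrees are [1, 2, 1, 1, 3, 2], giving D = diag(1, 2, 1, 1, 3, 2) and L = D - A. Since every row of L sums to 0, the all-ones vector is in the kernel and 0 is an eigenvalue. There is one zero in the spectrum, matching the 1 component. By the matrix-tree theorem the graph has (1/6) * product of the nonzero eigenvalues = 1 spanning tree.

[0, 0.3820, 0.6972, 2, 2.6180, 4.3028]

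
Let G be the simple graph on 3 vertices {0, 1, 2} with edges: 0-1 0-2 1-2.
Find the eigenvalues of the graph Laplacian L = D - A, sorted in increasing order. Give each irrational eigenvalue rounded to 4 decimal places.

Each diagonal entry of L is the vertex degree and each off-diagonal entry is -1 where an edge is present, 0 otherwise; in the order [0, 1, 2] the diagonal is [2, 2, 2]. The multiplicity of 0 as a Laplacian eigenvalue equals the number of connected components. The single zero eigenvalue shows the graph is connected. There is one zero in the spectrum, matching the 1 component.

[0, 3, 3]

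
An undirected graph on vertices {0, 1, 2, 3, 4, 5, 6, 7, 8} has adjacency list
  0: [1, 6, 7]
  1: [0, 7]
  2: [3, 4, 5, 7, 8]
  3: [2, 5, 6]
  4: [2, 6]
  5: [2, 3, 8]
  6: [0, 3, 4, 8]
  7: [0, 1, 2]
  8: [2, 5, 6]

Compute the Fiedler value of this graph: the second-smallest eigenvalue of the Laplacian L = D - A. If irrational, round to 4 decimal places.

0.7620

With the vertex order [0, 1, 2, 3, 4, 5, 6, 7, 8], the degrees are [3, 2, 5, 3, 2, 3, 4, 3, 3], giving D = diag(3, 2, 5, 3, 2, 3, 4, 3, 3) and L = D - A. The sorted Laplacian eigenvalues are [0, 0.7620, 1.8187, 3, 3, 3.3549, 4.1216, 5.4456, 6.4973]; the algebraic connectivity is the second entry, 0.7620. There is one zero in the spectrum, matching the 1 component.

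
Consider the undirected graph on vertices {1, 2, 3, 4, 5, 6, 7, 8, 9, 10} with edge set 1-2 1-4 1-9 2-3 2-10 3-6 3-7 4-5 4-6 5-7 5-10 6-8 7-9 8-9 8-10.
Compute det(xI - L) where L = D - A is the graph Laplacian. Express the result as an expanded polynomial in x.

With the vertex order [1, 2, 3, 4, 5, 6, 7, 8, 9, 10], the degrees are [3, 3, 3, 3, 3, 3, 3, 3, 3, 3], giving D = diag(3, 3, 3, 3, 3, 3, 3, 3, 3, 3) and L = D - A. Computing det(xI - L) by cofactor expansion (or equivalently via sum-over-permutations) gives x^10 - 30x^9 + 390x^8 - 2880x^7 + 13305x^6 - 39882x^5 + 77640x^4 - 94800x^3 + 66000x^2 - 20000x. Since p(0) = det(-L) = 0, x divides p(x). The largest eigenvalue, 5, is at most the vertex count 10.

x^10 - 30x^9 + 390x^8 - 2880x^7 + 13305x^6 - 39882x^5 + 77640x^4 - 94800x^3 + 66000x^2 - 20000x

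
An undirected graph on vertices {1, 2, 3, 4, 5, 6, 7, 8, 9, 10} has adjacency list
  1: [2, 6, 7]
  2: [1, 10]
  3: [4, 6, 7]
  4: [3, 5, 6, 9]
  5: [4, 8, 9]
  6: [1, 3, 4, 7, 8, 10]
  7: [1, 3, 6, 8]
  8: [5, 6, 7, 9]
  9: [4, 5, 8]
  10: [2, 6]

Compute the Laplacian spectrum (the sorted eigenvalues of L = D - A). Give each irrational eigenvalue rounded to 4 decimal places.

[0, 0.7267, 1.8030, 2.3795, 3.0785, 3.9388, 4, 5.1503, 5.5846, 7.3386]

Each diagonal entry of L is the vertex degree and each off-diagonal entry is -1 where an edge is present, 0 otherwise; in the order [1, 2, 3, 4, 5, 6, 7, 8, 9, 10] the diagonal is [3, 2, 3, 4, 3, 6, 4, 4, 3, 2]. L is symmetric positive semidefinite, so every eigenvalue is real and nonnegative. The single zero eigenvalue shows the graph is connected.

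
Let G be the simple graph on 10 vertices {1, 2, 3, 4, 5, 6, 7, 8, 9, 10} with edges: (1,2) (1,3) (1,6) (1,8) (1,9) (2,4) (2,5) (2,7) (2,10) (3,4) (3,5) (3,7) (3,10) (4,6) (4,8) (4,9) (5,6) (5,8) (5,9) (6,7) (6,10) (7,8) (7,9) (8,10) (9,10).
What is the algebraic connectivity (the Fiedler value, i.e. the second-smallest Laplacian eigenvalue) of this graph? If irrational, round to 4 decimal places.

Reading degrees in the order [1, 2, 3, 4, 5, 6, 7, 8, 9, 10] gives [5, 5, 5, 5, 5, 5, 5, 5, 5, 5]; set D = diag(5, 5, 5, 5, 5, 5, 5, 5, 5, 5) and form L = D - A. The smallest Laplacian eigenvalue is always 0. The next one, lambda_2 = 5, measures how hard the graph is to disconnect: larger values mean better connectivity. The eigenvalues sum to 50, which equals trace(L) = 2|E|.

5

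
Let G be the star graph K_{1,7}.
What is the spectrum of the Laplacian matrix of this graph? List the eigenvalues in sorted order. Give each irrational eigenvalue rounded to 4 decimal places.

The graph has 8 vertices and degree multiset [7, 1, 1, 1, 1, 1, 1, 1]; D is the diagonal matrix of degrees and L = D - A. Diagonalising L (or applying a numerical eigensolver to the 8x8 matrix) gives the spectrum above. By the matrix-tree theorem the graph has (1/8) * product of the nonzero eigenvalues = 1 spanning tree.

[0, 1, 1, 1, 1, 1, 1, 8]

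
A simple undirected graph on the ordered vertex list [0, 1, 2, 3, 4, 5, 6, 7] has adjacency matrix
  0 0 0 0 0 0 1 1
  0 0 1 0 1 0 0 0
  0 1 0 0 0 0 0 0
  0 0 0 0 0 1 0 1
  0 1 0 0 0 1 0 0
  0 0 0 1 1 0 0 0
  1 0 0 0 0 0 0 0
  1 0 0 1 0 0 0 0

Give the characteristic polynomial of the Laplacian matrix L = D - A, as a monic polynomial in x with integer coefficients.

x^8 - 14x^7 + 78x^6 - 220x^5 + 330x^4 - 252x^3 + 84x^2 - 8x

Each diagonal entry of L is the vertex degree and each off-diagonal entry is -1 where an edge is present, 0 otherwise; in the order [0, 1, 2, 3, 4, 5, 6, 7] the diagonal is [2, 2, 1, 2, 2, 2, 1, 2]. L has integer entries, so p(x) = det(xI - L) has integer coefficients. Expanding the determinant yields x^8 - 14x^7 + 78x^6 - 220x^5 + 330x^4 - 252x^3 + 84x^2 - 8x. The constant term is 0 because L is singular (the all-ones vector lies in its kernel). By the matrix-tree theorem the graph has (1/8) * product of the nonzero eigenvalues = 1 spanning tree. There is one zero in the spectrum, matching the 1 component.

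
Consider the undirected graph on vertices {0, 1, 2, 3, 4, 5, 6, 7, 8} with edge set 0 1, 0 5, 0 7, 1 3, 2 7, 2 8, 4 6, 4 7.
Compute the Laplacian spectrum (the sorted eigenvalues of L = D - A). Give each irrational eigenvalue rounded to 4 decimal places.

Reading degrees in the order [0, 1, 2, 3, 4, 5, 6, 7, 8] gives [3, 2, 2, 1, 2, 1, 1, 3, 1]; set D = diag(3, 2, 2, 1, 2, 1, 1, 3, 1) and form L = D - A. Since every row of L sums to 0, the all-ones vector is in the kernel and 0 is an eigenvalue. The single zero eigenvalue shows the graph is connected. The largest eigenvalue, 4.7421, is at most the vertex count 9.

[0, 0.2311, 0.3820, 0.6416, 1.6129, 2.2591, 2.6180, 3.5132, 4.7421]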